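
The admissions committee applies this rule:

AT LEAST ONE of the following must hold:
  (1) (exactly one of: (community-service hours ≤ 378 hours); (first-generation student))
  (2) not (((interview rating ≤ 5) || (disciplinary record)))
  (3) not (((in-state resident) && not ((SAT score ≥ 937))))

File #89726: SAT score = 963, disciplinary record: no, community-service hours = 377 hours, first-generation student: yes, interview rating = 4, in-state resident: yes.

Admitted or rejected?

Atomic conditions:
  community-service hours ≤ 378 hours: 377 ≤ 378 is true
  first-generation student: yes → true
  interview rating ≤ 5: 4 ≤ 5 is true
  disciplinary record: no → false
  in-state resident: yes → true
  SAT score ≥ 937: 963 ≥ 937 is true
Combine:
[1] exactly-one(true, true) = false
[2.1] true OR false = true
[2] NOT true = false
[3.1.2] NOT true = false
[3.1] true AND false = false
[3] NOT false = true
[root] false OR false OR true = true
Overall: true → admitted

Admitted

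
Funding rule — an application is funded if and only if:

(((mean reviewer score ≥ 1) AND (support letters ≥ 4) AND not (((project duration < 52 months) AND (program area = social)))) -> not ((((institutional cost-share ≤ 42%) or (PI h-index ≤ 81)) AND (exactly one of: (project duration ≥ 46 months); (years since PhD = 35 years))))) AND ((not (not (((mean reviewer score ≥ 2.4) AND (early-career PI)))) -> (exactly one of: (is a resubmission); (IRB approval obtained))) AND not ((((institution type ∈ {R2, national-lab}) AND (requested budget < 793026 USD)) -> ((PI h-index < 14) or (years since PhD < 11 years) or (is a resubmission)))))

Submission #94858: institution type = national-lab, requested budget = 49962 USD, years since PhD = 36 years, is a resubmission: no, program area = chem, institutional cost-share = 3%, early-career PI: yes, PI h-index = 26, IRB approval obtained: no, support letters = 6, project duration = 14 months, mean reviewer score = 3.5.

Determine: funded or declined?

Atomic conditions:
  mean reviewer score ≥ 1: 3.5 ≥ 1 is true
  support letters ≥ 4: 6 ≥ 4 is true
  project duration < 52 months: 14 < 52 is true
  program area = social: chem == social is false
  institutional cost-share ≤ 42%: 3 ≤ 42 is true
  PI h-index ≤ 81: 26 ≤ 81 is true
  project duration ≥ 46 months: 14 ≥ 46 is false
  years since PhD = 35 years: 36 == 35 is false
  mean reviewer score ≥ 2.4: 3.5 ≥ 2.4 is true
  early-career PI: yes → true
  is a resubmission: no → false
  IRB approval obtained: no → false
  institution type ∈ {R2, national-lab}: national-lab is in the set → true
  requested budget < 793026 USD: 49962 < 793026 is true
  PI h-index < 14: 26 < 14 is false
  years since PhD < 11 years: 36 < 11 is false
Combine:
[1.1.3.1] true AND false = false
[1.1.3] NOT false = true
[1.1] true AND true AND true = true
[1.2.1.1] true OR true = true
[1.2.1.2] exactly-one(false, false) = false
[1.2.1] true AND false = false
[1.2] NOT false = true
[1] true → true = true
[2.1.1.1.1] true AND true = true
[2.1.1.1] NOT true = false
[2.1.1] NOT false = true
[2.1.2] exactly-one(false, false) = false
[2.1] true → false = false
[2.2.1.1] true AND true = true
[2.2.1.2] false OR false OR false = false
[2.2.1] true → false = false
[2.2] NOT false = true
[2] false AND true = false
[root] true AND false = false
Overall: false → declined

Declined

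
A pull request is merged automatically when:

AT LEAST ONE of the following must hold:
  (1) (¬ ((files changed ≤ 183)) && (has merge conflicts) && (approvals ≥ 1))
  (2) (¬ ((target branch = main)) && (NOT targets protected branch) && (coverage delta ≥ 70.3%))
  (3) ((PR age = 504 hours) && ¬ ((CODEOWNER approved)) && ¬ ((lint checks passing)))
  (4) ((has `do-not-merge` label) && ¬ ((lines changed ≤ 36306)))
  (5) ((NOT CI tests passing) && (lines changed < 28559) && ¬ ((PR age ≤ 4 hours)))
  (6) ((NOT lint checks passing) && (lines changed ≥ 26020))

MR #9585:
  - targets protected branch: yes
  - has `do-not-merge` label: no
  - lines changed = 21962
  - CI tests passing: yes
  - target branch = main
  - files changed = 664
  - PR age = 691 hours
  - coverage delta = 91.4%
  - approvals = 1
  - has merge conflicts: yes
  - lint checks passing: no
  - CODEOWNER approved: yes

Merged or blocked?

Atomic conditions:
  files changed ≤ 183: 664 ≤ 183 is false
  has merge conflicts: yes → true
  approvals ≥ 1: 1 ≥ 1 is true
  target branch = main: main == main is true
  NOT targets protected branch: yes → false
  coverage delta ≥ 70.3%: 91.4 ≥ 70.3 is true
  PR age = 504 hours: 691 == 504 is false
  CODEOWNER approved: yes → true
  lint checks passing: no → false
  has `do-not-merge` label: no → false
  lines changed ≤ 36306: 21962 ≤ 36306 is true
  NOT CI tests passing: yes → false
  lines changed < 28559: 21962 < 28559 is true
  PR age ≤ 4 hours: 691 ≤ 4 is false
  NOT lint checks passing: no → true
  lines changed ≥ 26020: 21962 ≥ 26020 is false
Combine:
[1.1] NOT false = true
[1] true AND true AND true = true
[2.1] NOT true = false
[2] false AND false AND true = false
[3.2] NOT true = false
[3.3] NOT false = true
[3] false AND false AND true = false
[4.2] NOT true = false
[4] false AND false = false
[5.3] NOT false = true
[5] false AND true AND true = false
[6] true AND false = false
[root] true OR false OR false OR false OR false OR false = true
Overall: true → merged

Merged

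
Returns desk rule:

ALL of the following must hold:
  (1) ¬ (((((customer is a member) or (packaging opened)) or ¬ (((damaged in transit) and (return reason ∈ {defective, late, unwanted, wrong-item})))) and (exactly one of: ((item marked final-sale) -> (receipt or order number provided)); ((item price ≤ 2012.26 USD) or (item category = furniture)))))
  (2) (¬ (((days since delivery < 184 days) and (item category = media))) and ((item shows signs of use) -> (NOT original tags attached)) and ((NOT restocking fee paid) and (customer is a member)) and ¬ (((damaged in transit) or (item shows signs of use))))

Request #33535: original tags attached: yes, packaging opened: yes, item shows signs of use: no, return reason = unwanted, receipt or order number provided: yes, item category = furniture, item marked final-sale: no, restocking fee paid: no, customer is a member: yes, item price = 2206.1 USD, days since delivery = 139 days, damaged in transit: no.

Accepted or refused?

Atomic conditions:
  customer is a member: yes → true
  packaging opened: yes → true
  damaged in transit: no → false
  return reason ∈ {defective, late, unwanted, wrong-item}: unwanted is in the set → true
  item marked final-sale: no → false
  receipt or order number provided: yes → true
  item price ≤ 2012.26 USD: 2206.1 ≤ 2012.26 is false
  item category = furniture: furniture == furniture is true
  days since delivery < 184 days: 139 < 184 is true
  item category = media: furniture == media is false
  item shows signs of use: no → false
  NOT original tags attached: yes → false
  NOT restocking fee paid: no → true
Combine:
[1.1.1.1] true OR true = true
[1.1.1.2.1] false AND true = false
[1.1.1.2] NOT false = true
[1.1.1] true OR true = true
[1.1.2.1] false → true (antecedent false ⇒ implication holds) = true
[1.1.2.2] false OR true = true
[1.1.2] exactly-one(true, true) = false
[1.1] true AND false = false
[1] NOT false = true
[2.1.1] true AND false = false
[2.1] NOT false = true
[2.2] false → false (antecedent false ⇒ implication holds) = true
[2.3] true AND true = true
[2.4.1] false OR false = false
[2.4] NOT false = true
[2] true AND true AND true AND true = true
[root] true AND true = true
Overall: true → accepted

Accepted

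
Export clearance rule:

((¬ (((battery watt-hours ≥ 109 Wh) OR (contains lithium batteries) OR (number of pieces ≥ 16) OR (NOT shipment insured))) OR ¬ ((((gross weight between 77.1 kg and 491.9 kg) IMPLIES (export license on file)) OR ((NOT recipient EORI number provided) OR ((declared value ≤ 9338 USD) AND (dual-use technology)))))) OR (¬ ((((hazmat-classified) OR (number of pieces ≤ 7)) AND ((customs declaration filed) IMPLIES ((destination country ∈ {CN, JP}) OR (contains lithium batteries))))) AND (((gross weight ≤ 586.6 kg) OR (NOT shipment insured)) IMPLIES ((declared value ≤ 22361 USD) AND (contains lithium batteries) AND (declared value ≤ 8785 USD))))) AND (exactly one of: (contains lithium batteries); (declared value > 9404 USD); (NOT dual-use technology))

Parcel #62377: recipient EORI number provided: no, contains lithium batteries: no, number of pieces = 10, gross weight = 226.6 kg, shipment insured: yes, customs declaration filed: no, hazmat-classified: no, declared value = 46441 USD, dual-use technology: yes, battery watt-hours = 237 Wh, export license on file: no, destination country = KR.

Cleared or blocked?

Blocked

Atomic conditions:
  battery watt-hours ≥ 109 Wh: 237 ≥ 109 is true
  contains lithium batteries: no → false
  number of pieces ≥ 16: 10 ≥ 16 is false
  NOT shipment insured: yes → false
  gross weight between 77.1 kg and 491.9 kg: 226.6 in [77.1, 491.9] is true
  export license on file: no → false
  NOT recipient EORI number provided: no → true
  declared value ≤ 9338 USD: 46441 ≤ 9338 is false
  dual-use technology: yes → true
  hazmat-classified: no → false
  number of pieces ≤ 7: 10 ≤ 7 is false
  customs declaration filed: no → false
  destination country ∈ {CN, JP}: KR is not in the set → false
  gross weight ≤ 586.6 kg: 226.6 ≤ 586.6 is true
  declared value ≤ 22361 USD: 46441 ≤ 22361 is false
  declared value ≤ 8785 USD: 46441 ≤ 8785 is false
  declared value > 9404 USD: 46441 > 9404 is true
  NOT dual-use technology: yes → false
Combine:
[1.1.1.1] true OR false OR false OR false = true
[1.1.1] NOT true = false
[1.1.2.1.1] true → false = false
[1.1.2.1.2.2] false AND true = false
[1.1.2.1.2] true OR false = true
[1.1.2.1] false OR true = true
[1.1.2] NOT true = false
[1.1] false OR false = false
[1.2.1.1.1] false OR false = false
[1.2.1.1.2.2] false OR false = false
[1.2.1.1.2] false → false (antecedent false ⇒ implication holds) = true
[1.2.1.1] false AND true = false
[1.2.1] NOT false = true
[1.2.2.1] true OR false = true
[1.2.2.2] false AND false AND false = false
[1.2.2] true → false = false
[1.2] true AND false = false
[1] false OR false = false
[2] exactly-one(false, true, false) = true
[root] false AND true = false
Overall: false → blocked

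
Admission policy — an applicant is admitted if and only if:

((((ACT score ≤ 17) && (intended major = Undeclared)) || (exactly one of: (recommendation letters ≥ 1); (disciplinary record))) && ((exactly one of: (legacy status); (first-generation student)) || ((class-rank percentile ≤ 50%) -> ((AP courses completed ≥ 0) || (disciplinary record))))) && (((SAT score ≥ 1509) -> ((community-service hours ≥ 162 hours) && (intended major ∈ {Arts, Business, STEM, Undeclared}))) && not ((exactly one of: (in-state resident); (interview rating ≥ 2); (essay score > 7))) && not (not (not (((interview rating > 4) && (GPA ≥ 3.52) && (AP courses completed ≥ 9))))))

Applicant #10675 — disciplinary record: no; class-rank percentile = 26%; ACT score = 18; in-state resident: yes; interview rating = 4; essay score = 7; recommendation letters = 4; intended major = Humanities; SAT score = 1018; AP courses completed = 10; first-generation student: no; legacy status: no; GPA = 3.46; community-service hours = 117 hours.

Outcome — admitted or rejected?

Admitted

Atomic conditions:
  ACT score ≤ 17: 18 ≤ 17 is false
  intended major = Undeclared: Humanities == Undeclared is false
  recommendation letters ≥ 1: 4 ≥ 1 is true
  disciplinary record: no → false
  legacy status: no → false
  first-generation student: no → false
  class-rank percentile ≤ 50%: 26 ≤ 50 is true
  AP courses completed ≥ 0: 10 ≥ 0 is true
  SAT score ≥ 1509: 1018 ≥ 1509 is false
  community-service hours ≥ 162 hours: 117 ≥ 162 is false
  intended major ∈ {Arts, Business, STEM, Undeclared}: Humanities is not in the set → false
  in-state resident: yes → true
  interview rating ≥ 2: 4 ≥ 2 is true
  essay score > 7: 7 > 7 is false
  interview rating > 4: 4 > 4 is false
  GPA ≥ 3.52: 3.46 ≥ 3.52 is false
  AP courses completed ≥ 9: 10 ≥ 9 is true
Combine:
[1.1.1] false AND false = false
[1.1.2] exactly-one(true, false) = true
[1.1] false OR true = true
[1.2.1] exactly-one(false, false) = false
[1.2.2.2] true OR false = true
[1.2.2] true → true = true
[1.2] false OR true = true
[1] true AND true = true
[2.1.2] false AND false = false
[2.1] false → false (antecedent false ⇒ implication holds) = true
[2.2.1] exactly-one(true, true, false) = false
[2.2] NOT false = true
[2.3.1.1.1] false AND false AND true = false
[2.3.1.1] NOT false = true
[2.3.1] NOT true = false
[2.3] NOT false = true
[2] true AND true AND true = true
[root] true AND true = true
Overall: true → admitted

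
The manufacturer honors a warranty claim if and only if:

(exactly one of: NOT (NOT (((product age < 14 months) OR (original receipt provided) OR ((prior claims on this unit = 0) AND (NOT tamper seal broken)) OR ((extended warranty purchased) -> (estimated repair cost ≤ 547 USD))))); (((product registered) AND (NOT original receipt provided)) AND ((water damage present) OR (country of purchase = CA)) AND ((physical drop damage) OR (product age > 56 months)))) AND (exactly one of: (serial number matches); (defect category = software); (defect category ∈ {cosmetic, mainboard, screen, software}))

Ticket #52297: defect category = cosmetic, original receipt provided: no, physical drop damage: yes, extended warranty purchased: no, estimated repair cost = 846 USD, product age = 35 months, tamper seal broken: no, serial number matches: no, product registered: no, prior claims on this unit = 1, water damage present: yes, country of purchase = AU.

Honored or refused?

Honored

Atomic conditions:
  product age < 14 months: 35 < 14 is false
  original receipt provided: no → false
  prior claims on this unit = 0: 1 == 0 is false
  NOT tamper seal broken: no → true
  extended warranty purchased: no → false
  estimated repair cost ≤ 547 USD: 846 ≤ 547 is false
  product registered: no → false
  NOT original receipt provided: no → true
  water damage present: yes → true
  country of purchase = CA: AU == CA is false
  physical drop damage: yes → true
  product age > 56 months: 35 > 56 is false
  serial number matches: no → false
  defect category = software: cosmetic == software is false
  defect category ∈ {cosmetic, mainboard, screen, software}: cosmetic is in the set → true
Combine:
[1.1.1.1.3] false AND true = false
[1.1.1.1.4] false → false (antecedent false ⇒ implication holds) = true
[1.1.1.1] false OR false OR false OR true = true
[1.1.1] NOT true = false
[1.1] NOT false = true
[1.2.1] false AND true = false
[1.2.2] true OR false = true
[1.2.3] true OR false = true
[1.2] false AND true AND true = false
[1] exactly-one(true, false) = true
[2] exactly-one(false, false, true) = true
[root] true AND true = true
Overall: true → honored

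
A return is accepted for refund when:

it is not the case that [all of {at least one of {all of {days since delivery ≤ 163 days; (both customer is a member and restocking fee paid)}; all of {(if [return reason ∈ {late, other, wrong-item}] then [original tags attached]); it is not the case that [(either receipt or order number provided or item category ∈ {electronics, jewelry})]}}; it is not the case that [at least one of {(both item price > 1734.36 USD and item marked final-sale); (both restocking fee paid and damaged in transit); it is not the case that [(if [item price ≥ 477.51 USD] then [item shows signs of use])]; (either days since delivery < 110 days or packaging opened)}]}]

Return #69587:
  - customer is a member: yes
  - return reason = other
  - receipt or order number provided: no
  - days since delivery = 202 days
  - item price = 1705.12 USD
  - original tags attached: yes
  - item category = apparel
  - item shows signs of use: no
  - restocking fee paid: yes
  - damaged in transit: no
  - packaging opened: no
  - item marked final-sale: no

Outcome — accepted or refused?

Atomic conditions:
  days since delivery ≤ 163 days: 202 ≤ 163 is false
  customer is a member: yes → true
  restocking fee paid: yes → true
  return reason ∈ {late, other, wrong-item}: other is in the set → true
  original tags attached: yes → true
  receipt or order number provided: no → false
  item category ∈ {electronics, jewelry}: apparel is not in the set → false
  item price > 1734.36 USD: 1705.12 > 1734.36 is false
  item marked final-sale: no → false
  damaged in transit: no → false
  item price ≥ 477.51 USD: 1705.12 ≥ 477.51 is true
  item shows signs of use: no → false
  days since delivery < 110 days: 202 < 110 is false
  packaging opened: no → false
Combine:
[1.1.1.2] true AND true = true
[1.1.1] false AND true = false
[1.1.2.1] true → true = true
[1.1.2.2.1] false OR false = false
[1.1.2.2] NOT false = true
[1.1.2] true AND true = true
[1.1] false OR true = true
[1.2.1.1] false AND false = false
[1.2.1.2] true AND false = false
[1.2.1.3.1] true → false = false
[1.2.1.3] NOT false = true
[1.2.1.4] false OR false = false
[1.2.1] false OR false OR true OR false = true
[1.2] NOT true = false
[1] true AND false = false
[root] NOT false = true
Overall: true → accepted

Accepted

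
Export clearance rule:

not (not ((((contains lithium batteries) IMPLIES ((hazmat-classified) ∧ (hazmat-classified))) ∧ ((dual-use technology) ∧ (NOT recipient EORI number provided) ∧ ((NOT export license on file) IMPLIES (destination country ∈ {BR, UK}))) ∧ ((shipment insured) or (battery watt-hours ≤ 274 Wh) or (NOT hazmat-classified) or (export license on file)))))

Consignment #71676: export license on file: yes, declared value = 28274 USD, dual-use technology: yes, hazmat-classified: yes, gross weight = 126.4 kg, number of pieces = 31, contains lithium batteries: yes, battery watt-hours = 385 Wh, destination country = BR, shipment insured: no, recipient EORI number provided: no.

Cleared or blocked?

Cleared

Atomic conditions:
  contains lithium batteries: yes → true
  hazmat-classified: yes → true
  dual-use technology: yes → true
  NOT recipient EORI number provided: no → true
  NOT export license on file: yes → false
  destination country ∈ {BR, UK}: BR is in the set → true
  shipment insured: no → false
  battery watt-hours ≤ 274 Wh: 385 ≤ 274 is false
  NOT hazmat-classified: yes → false
  export license on file: yes → true
Combine:
[1.1.1.2] true AND true = true
[1.1.1] true → true = true
[1.1.2.3] false → true (antecedent false ⇒ implication holds) = true
[1.1.2] true AND true AND true = true
[1.1.3] false OR false OR false OR true = true
[1.1] true AND true AND true = true
[1] NOT true = false
[root] NOT false = true
Overall: true → cleared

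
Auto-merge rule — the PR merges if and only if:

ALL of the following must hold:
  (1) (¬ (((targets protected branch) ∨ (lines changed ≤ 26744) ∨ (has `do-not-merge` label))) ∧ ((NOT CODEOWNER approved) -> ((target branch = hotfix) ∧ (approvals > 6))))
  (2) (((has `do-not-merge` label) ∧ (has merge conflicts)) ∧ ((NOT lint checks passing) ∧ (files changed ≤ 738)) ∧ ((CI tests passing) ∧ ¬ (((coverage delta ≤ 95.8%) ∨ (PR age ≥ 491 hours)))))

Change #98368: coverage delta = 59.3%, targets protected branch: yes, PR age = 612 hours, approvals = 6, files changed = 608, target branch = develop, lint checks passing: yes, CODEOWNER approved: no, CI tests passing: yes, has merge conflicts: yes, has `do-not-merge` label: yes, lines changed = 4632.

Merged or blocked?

Blocked

Atomic conditions:
  targets protected branch: yes → true
  lines changed ≤ 26744: 4632 ≤ 26744 is true
  has `do-not-merge` label: yes → true
  NOT CODEOWNER approved: no → true
  target branch = hotfix: develop == hotfix is false
  approvals > 6: 6 > 6 is false
  has merge conflicts: yes → true
  NOT lint checks passing: yes → false
  files changed ≤ 738: 608 ≤ 738 is true
  CI tests passing: yes → true
  coverage delta ≤ 95.8%: 59.3 ≤ 95.8 is true
  PR age ≥ 491 hours: 612 ≥ 491 is true
Combine:
[1.1.1] true OR true OR true = true
[1.1] NOT true = false
[1.2.2] false AND false = false
[1.2] true → false = false
[1] false AND false = false
[2.1] true AND true = true
[2.2] false AND true = false
[2.3.2.1] true OR true = true
[2.3.2] NOT true = false
[2.3] true AND false = false
[2] true AND false AND false = false
[root] false AND false = false
Overall: false → blocked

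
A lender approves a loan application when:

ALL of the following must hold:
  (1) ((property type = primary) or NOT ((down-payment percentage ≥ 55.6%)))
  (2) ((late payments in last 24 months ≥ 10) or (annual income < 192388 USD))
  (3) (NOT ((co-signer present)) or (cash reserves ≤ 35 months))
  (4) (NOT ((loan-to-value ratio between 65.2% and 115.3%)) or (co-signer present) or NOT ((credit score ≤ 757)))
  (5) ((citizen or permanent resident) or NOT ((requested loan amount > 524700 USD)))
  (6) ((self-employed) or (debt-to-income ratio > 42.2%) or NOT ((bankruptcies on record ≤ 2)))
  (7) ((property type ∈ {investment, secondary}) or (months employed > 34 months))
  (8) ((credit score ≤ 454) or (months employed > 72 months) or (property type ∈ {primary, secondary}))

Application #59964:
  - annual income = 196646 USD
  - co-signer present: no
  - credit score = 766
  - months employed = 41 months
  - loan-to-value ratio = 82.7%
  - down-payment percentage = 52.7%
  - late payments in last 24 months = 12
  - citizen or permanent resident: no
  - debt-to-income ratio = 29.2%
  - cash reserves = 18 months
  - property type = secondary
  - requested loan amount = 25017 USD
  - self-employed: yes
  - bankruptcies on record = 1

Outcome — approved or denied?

Atomic conditions:
  property type = primary: secondary == primary is false
  down-payment percentage ≥ 55.6%: 52.7 ≥ 55.6 is false
  late payments in last 24 months ≥ 10: 12 ≥ 10 is true
  annual income < 192388 USD: 196646 < 192388 is false
  co-signer present: no → false
  cash reserves ≤ 35 months: 18 ≤ 35 is true
  loan-to-value ratio between 65.2% and 115.3%: 82.7 in [65.2, 115.3] is true
  credit score ≤ 757: 766 ≤ 757 is false
  citizen or permanent resident: no → false
  requested loan amount > 524700 USD: 25017 > 524700 is false
  self-employed: yes → true
  debt-to-income ratio > 42.2%: 29.2 > 42.2 is false
  bankruptcies on record ≤ 2: 1 ≤ 2 is true
  property type ∈ {investment, secondary}: secondary is in the set → true
  months employed > 34 months: 41 > 34 is true
  credit score ≤ 454: 766 ≤ 454 is false
  months employed > 72 months: 41 > 72 is false
  property type ∈ {primary, secondary}: secondary is in the set → true
Combine:
[1.2] NOT false = true
[1] false OR true = true
[2] true OR false = true
[3.1] NOT false = true
[3] true OR true = true
[4.1] NOT true = false
[4.3] NOT false = true
[4] false OR false OR true = true
[5.2] NOT false = true
[5] false OR true = true
[6.3] NOT true = false
[6] true OR false OR false = true
[7] true OR true = true
[8] false OR false OR true = true
[root] true AND true AND true AND true AND true AND true AND true AND true = true
Overall: true → approved

Approved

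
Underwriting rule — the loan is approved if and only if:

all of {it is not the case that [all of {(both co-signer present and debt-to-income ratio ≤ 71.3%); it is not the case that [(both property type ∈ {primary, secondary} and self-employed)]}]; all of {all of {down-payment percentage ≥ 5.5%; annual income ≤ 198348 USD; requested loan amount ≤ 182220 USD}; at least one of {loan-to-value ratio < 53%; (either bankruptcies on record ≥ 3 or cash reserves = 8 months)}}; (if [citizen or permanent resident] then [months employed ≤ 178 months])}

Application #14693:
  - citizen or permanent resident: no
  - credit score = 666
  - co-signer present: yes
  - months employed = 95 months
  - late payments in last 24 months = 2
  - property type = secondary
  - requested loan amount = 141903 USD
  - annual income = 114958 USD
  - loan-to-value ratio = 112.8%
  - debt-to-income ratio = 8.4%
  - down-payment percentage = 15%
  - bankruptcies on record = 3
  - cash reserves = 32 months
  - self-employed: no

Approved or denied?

Atomic conditions:
  co-signer present: yes → true
  debt-to-income ratio ≤ 71.3%: 8.4 ≤ 71.3 is true
  property type ∈ {primary, secondary}: secondary is in the set → true
  self-employed: no → false
  down-payment percentage ≥ 5.5%: 15 ≥ 5.5 is true
  annual income ≤ 198348 USD: 114958 ≤ 198348 is true
  requested loan amount ≤ 182220 USD: 141903 ≤ 182220 is true
  loan-to-value ratio < 53%: 112.8 < 53 is false
  bankruptcies on record ≥ 3: 3 ≥ 3 is true
  cash reserves = 8 months: 32 == 8 is false
  citizen or permanent resident: no → false
  months employed ≤ 178 months: 95 ≤ 178 is true
Combine:
[1.1.1] true AND true = true
[1.1.2.1] true AND false = false
[1.1.2] NOT false = true
[1.1] true AND true = true
[1] NOT true = false
[2.1] true AND true AND true = true
[2.2.2] true OR false = true
[2.2] false OR true = true
[2] true AND true = true
[3] false → true (antecedent false ⇒ implication holds) = true
[root] false AND true AND true = false
Overall: false → denied

Denied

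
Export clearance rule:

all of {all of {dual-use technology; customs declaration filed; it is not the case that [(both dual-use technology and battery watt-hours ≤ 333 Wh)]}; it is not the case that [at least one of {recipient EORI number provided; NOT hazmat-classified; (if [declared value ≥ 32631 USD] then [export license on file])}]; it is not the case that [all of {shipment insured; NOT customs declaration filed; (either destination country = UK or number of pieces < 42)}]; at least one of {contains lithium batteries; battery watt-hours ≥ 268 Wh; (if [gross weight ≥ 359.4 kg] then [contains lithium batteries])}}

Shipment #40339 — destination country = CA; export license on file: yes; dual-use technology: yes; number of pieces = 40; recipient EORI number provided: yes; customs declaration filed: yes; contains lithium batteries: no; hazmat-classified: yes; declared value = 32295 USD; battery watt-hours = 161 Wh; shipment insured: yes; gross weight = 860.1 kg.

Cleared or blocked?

Blocked

Atomic conditions:
  dual-use technology: yes → true
  customs declaration filed: yes → true
  battery watt-hours ≤ 333 Wh: 161 ≤ 333 is true
  recipient EORI number provided: yes → true
  NOT hazmat-classified: yes → false
  declared value ≥ 32631 USD: 32295 ≥ 32631 is false
  export license on file: yes → true
  shipment insured: yes → true
  NOT customs declaration filed: yes → false
  destination country = UK: CA == UK is false
  number of pieces < 42: 40 < 42 is true
  contains lithium batteries: no → false
  battery watt-hours ≥ 268 Wh: 161 ≥ 268 is false
  gross weight ≥ 359.4 kg: 860.1 ≥ 359.4 is true
Combine:
[1.3.1] true AND true = true
[1.3] NOT true = false
[1] true AND true AND false = false
[2.1.3] false → true (antecedent false ⇒ implication holds) = true
[2.1] true OR false OR true = true
[2] NOT true = false
[3.1.3] false OR true = true
[3.1] true AND false AND true = false
[3] NOT false = true
[4.3] true → false = false
[4] false OR false OR false = false
[root] false AND false AND true AND false = false
Overall: false → blocked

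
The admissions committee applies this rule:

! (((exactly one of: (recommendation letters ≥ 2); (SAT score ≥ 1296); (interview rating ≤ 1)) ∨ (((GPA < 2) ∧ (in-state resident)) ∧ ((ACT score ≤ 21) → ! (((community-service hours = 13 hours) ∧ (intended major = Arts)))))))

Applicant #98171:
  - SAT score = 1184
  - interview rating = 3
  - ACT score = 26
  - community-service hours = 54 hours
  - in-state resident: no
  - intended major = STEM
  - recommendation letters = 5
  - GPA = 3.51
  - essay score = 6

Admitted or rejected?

Rejected

Atomic conditions:
  recommendation letters ≥ 2: 5 ≥ 2 is true
  SAT score ≥ 1296: 1184 ≥ 1296 is false
  interview rating ≤ 1: 3 ≤ 1 is false
  GPA < 2: 3.51 < 2 is false
  in-state resident: no → false
  ACT score ≤ 21: 26 ≤ 21 is false
  community-service hours = 13 hours: 54 == 13 is false
  intended major = Arts: STEM == Arts is false
Combine:
[1.1] exactly-one(true, false, false) = true
[1.2.1] false AND false = false
[1.2.2.2.1] false AND false = false
[1.2.2.2] NOT false = true
[1.2.2] false → true (antecedent false ⇒ implication holds) = true
[1.2] false AND true = false
[1] true OR false = true
[root] NOT true = false
Overall: false → rejected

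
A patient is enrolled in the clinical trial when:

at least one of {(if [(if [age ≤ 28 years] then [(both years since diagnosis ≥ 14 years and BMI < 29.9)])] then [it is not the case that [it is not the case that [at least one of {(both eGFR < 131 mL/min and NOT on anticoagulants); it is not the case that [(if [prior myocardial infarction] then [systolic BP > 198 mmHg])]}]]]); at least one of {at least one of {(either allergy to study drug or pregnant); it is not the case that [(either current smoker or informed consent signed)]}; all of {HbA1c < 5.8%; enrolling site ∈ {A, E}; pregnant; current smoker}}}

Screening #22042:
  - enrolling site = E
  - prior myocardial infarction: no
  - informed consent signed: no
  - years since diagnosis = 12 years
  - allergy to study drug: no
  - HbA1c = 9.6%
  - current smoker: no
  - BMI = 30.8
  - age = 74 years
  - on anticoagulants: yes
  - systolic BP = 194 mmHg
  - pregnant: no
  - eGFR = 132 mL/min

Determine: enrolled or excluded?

Atomic conditions:
  age ≤ 28 years: 74 ≤ 28 is false
  years since diagnosis ≥ 14 years: 12 ≥ 14 is false
  BMI < 29.9: 30.8 < 29.9 is false
  eGFR < 131 mL/min: 132 < 131 is false
  NOT on anticoagulants: yes → false
  prior myocardial infarction: no → false
  systolic BP > 198 mmHg: 194 > 198 is false
  allergy to study drug: no → false
  pregnant: no → false
  current smoker: no → false
  informed consent signed: no → false
  HbA1c < 5.8%: 9.6 < 5.8 is false
  enrolling site ∈ {A, E}: E is in the set → true
Combine:
[1.1.2] false AND false = false
[1.1] false → false (antecedent false ⇒ implication holds) = true
[1.2.1.1.1] false AND false = false
[1.2.1.1.2.1] false → false (antecedent false ⇒ implication holds) = true
[1.2.1.1.2] NOT true = false
[1.2.1.1] false OR false = false
[1.2.1] NOT false = true
[1.2] NOT true = false
[1] true → false = false
[2.1.1] false OR false = false
[2.1.2.1] false OR false = false
[2.1.2] NOT false = true
[2.1] false OR true = true
[2.2] false AND true AND false AND false = false
[2] true OR false = true
[root] false OR true = true
Overall: true → enrolled

Enrolled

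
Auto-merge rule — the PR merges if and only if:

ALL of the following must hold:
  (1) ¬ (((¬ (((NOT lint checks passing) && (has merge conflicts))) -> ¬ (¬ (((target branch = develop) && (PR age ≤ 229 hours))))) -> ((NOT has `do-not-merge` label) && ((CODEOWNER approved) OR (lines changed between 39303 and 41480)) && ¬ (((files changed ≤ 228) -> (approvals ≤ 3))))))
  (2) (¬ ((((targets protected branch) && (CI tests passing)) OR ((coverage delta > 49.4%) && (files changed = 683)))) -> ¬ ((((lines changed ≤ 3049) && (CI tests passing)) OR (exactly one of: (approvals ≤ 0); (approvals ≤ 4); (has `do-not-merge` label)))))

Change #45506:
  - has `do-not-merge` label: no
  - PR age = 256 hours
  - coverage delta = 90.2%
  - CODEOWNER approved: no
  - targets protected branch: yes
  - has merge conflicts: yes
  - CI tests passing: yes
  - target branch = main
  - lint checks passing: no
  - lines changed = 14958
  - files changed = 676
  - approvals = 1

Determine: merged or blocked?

Atomic conditions:
  NOT lint checks passing: no → true
  has merge conflicts: yes → true
  target branch = develop: main == develop is false
  PR age ≤ 229 hours: 256 ≤ 229 is false
  NOT has `do-not-merge` label: no → true
  CODEOWNER approved: no → false
  lines changed between 39303 and 41480: 14958 in [39303, 41480] is false
  files changed ≤ 228: 676 ≤ 228 is false
  approvals ≤ 3: 1 ≤ 3 is true
  targets protected branch: yes → true
  CI tests passing: yes → true
  coverage delta > 49.4%: 90.2 > 49.4 is true
  files changed = 683: 676 == 683 is false
  lines changed ≤ 3049: 14958 ≤ 3049 is false
  approvals ≤ 0: 1 ≤ 0 is false
  approvals ≤ 4: 1 ≤ 4 is true
  has `do-not-merge` label: no → false
Combine:
[1.1.1.1.1] true AND true = true
[1.1.1.1] NOT true = false
[1.1.1.2.1.1] false AND false = false
[1.1.1.2.1] NOT false = true
[1.1.1.2] NOT true = false
[1.1.1] false → false (antecedent false ⇒ implication holds) = true
[1.1.2.2] false OR false = false
[1.1.2.3.1] false → true (antecedent false ⇒ implication holds) = true
[1.1.2.3] NOT true = false
[1.1.2] true AND false AND false = false
[1.1] true → false = false
[1] NOT false = true
[2.1.1.1] true AND true = true
[2.1.1.2] true AND false = false
[2.1.1] true OR false = true
[2.1] NOT true = false
[2.2.1.1] false AND true = false
[2.2.1.2] exactly-one(false, true, false) = true
[2.2.1] false OR true = true
[2.2] NOT true = false
[2] false → false (antecedent false ⇒ implication holds) = true
[root] true AND true = true
Overall: true → merged

Merged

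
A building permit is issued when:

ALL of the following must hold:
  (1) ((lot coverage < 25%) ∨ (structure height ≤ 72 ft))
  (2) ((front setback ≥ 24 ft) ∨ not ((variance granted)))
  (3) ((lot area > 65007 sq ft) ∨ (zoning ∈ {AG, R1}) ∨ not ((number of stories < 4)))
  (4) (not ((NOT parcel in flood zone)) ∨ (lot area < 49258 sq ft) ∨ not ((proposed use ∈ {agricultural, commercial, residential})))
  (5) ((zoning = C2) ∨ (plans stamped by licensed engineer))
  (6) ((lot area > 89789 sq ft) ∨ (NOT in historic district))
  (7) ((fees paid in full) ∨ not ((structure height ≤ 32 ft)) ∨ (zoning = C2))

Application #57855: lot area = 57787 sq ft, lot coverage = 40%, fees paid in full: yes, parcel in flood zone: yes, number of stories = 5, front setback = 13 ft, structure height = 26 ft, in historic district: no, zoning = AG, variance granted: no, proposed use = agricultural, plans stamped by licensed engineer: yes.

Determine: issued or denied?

Atomic conditions:
  lot coverage < 25%: 40 < 25 is false
  structure height ≤ 72 ft: 26 ≤ 72 is true
  front setback ≥ 24 ft: 13 ≥ 24 is false
  variance granted: no → false
  lot area > 65007 sq ft: 57787 > 65007 is false
  zoning ∈ {AG, R1}: AG is in the set → true
  number of stories < 4: 5 < 4 is false
  NOT parcel in flood zone: yes → false
  lot area < 49258 sq ft: 57787 < 49258 is false
  proposed use ∈ {agricultural, commercial, residential}: agricultural is in the set → true
  zoning = C2: AG == C2 is false
  plans stamped by licensed engineer: yes → true
  lot area > 89789 sq ft: 57787 > 89789 is false
  NOT in historic district: no → true
  fees paid in full: yes → true
  structure height ≤ 32 ft: 26 ≤ 32 is true
Combine:
[1] false OR true = true
[2.2] NOT false = true
[2] false OR true = true
[3.3] NOT false = true
[3] false OR true OR true = true
[4.1] NOT false = true
[4.3] NOT true = false
[4] true OR false OR false = true
[5] false OR true = true
[6] false OR true = true
[7.2] NOT true = false
[7] true OR false OR false = true
[root] true AND true AND true AND true AND true AND true AND true = true
Overall: true → issued

Issued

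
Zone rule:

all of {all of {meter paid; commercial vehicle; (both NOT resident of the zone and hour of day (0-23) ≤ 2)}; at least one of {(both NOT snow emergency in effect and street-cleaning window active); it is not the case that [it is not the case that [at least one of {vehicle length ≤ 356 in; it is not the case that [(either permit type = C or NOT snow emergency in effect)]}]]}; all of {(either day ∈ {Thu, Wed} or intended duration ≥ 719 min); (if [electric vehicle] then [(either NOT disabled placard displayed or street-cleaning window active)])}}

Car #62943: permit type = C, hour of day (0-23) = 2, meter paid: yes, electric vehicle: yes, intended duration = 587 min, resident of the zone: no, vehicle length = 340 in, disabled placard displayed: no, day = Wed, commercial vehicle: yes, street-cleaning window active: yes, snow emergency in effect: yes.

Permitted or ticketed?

Atomic conditions:
  meter paid: yes → true
  commercial vehicle: yes → true
  NOT resident of the zone: no → true
  hour of day (0-23) ≤ 2: 2 ≤ 2 is true
  NOT snow emergency in effect: yes → false
  street-cleaning window active: yes → true
  vehicle length ≤ 356 in: 340 ≤ 356 is true
  permit type = C: C == C is true
  day ∈ {Thu, Wed}: Wed is in the set → true
  intended duration ≥ 719 min: 587 ≥ 719 is false
  electric vehicle: yes → true
  NOT disabled placard displayed: no → true
Combine:
[1.3] true AND true = true
[1] true AND true AND true = true
[2.1] false AND true = false
[2.2.1.1.2.1] true OR false = true
[2.2.1.1.2] NOT true = false
[2.2.1.1] true OR false = true
[2.2.1] NOT true = false
[2.2] NOT false = true
[2] false OR true = true
[3.1] true OR false = true
[3.2.2] true OR true = true
[3.2] true → true = true
[3] true AND true = true
[root] true AND true AND true = true
Overall: true → permitted

Permitted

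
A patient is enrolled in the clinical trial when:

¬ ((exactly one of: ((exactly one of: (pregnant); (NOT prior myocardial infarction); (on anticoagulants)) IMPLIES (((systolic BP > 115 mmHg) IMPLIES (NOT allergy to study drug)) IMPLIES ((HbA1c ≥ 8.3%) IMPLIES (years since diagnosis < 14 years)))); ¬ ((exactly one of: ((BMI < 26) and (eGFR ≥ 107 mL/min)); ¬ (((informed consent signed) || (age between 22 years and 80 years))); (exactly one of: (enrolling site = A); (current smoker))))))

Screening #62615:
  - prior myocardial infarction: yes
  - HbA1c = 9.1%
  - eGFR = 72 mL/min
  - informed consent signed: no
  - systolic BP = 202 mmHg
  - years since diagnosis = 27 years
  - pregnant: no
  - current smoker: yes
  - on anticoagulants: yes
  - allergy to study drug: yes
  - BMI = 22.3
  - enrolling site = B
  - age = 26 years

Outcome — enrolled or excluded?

Excluded

Atomic conditions:
  pregnant: no → false
  NOT prior myocardial infarction: yes → false
  on anticoagulants: yes → true
  systolic BP > 115 mmHg: 202 > 115 is true
  NOT allergy to study drug: yes → false
  HbA1c ≥ 8.3%: 9.1 ≥ 8.3 is true
  years since diagnosis < 14 years: 27 < 14 is false
  BMI < 26: 22.3 < 26 is true
  eGFR ≥ 107 mL/min: 72 ≥ 107 is false
  informed consent signed: no → false
  age between 22 years and 80 years: 26 in [22, 80] is true
  enrolling site = A: B == A is false
  current smoker: yes → true
Combine:
[1.1.1] exactly-one(false, false, true) = true
[1.1.2.1] true → false = false
[1.1.2.2] true → false = false
[1.1.2] false → false (antecedent false ⇒ implication holds) = true
[1.1] true → true = true
[1.2.1.1] true AND false = false
[1.2.1.2.1] false OR true = true
[1.2.1.2] NOT true = false
[1.2.1.3] exactly-one(false, true) = true
[1.2.1] exactly-one(false, false, true) = true
[1.2] NOT true = false
[1] exactly-one(true, false) = true
[root] NOT true = false
Overall: false → excluded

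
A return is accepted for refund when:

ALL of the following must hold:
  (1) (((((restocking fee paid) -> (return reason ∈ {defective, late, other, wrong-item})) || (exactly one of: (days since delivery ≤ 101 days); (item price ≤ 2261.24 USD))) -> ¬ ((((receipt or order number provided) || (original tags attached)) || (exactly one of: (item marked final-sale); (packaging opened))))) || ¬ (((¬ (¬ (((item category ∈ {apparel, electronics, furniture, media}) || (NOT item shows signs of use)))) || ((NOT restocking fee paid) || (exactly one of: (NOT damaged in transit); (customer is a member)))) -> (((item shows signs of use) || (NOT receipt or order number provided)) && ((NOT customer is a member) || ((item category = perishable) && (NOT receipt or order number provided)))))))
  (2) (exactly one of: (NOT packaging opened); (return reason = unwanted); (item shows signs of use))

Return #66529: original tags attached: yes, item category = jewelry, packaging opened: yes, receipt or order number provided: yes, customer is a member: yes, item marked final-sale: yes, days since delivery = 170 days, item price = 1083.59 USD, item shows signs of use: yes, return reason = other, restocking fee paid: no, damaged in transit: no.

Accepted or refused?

Atomic conditions:
  restocking fee paid: no → false
  return reason ∈ {defective, late, other, wrong-item}: other is in the set → true
  days since delivery ≤ 101 days: 170 ≤ 101 is false
  item price ≤ 2261.24 USD: 1083.59 ≤ 2261.24 is true
  receipt or order number provided: yes → true
  original tags attached: yes → true
  item marked final-sale: yes → true
  packaging opened: yes → true
  item category ∈ {apparel, electronics, furniture, media}: jewelry is not in the set → false
  NOT item shows signs of use: yes → false
  NOT restocking fee paid: no → true
  NOT damaged in transit: no → true
  customer is a member: yes → true
  item shows signs of use: yes → true
  NOT receipt or order number provided: yes → false
  NOT customer is a member: yes → false
  item category = perishable: jewelry == perishable is false
  NOT packaging opened: yes → false
  return reason = unwanted: other == unwanted is false
Combine:
[1.1.1.1] false → true (antecedent false ⇒ implication holds) = true
[1.1.1.2] exactly-one(false, true) = true
[1.1.1] true OR true = true
[1.1.2.1.1] true OR true = true
[1.1.2.1.2] exactly-one(true, true) = false
[1.1.2.1] true OR false = true
[1.1.2] NOT true = false
[1.1] true → false = false
[1.2.1.1.1.1.1] false OR false = false
[1.2.1.1.1.1] NOT false = true
[1.2.1.1.1] NOT true = false
[1.2.1.1.2.2] exactly-one(true, true) = false
[1.2.1.1.2] true OR false = true
[1.2.1.1] false OR true = true
[1.2.1.2.1] true OR false = true
[1.2.1.2.2.2] false AND false = false
[1.2.1.2.2] false OR false = false
[1.2.1.2] true AND false = false
[1.2.1] true → false = false
[1.2] NOT false = true
[1] false OR true = true
[2] exactly-one(false, false, true) = true
[root] true AND true = true
Overall: true → accepted

Accepted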